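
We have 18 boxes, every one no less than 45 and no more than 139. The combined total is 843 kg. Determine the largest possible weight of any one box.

Maximizing one value means minimizing the remaining 17.
The other 17 contribute at least 17 × 45 = 765, leaving at most 843 − 765 = 78.
Since 78 ≤ 139, this is achievable: one at 78 and 17 at 45.

78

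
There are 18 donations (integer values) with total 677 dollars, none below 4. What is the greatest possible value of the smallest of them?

37

If every one of the 18 were at least 38, the total would be at least 18 × 38 = 684 > 677.
Achievable: 7 of them at 37 and 11 at 38 total 677.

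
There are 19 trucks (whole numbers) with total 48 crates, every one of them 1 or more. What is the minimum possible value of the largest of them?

Some value must be at least ⌈48/19⌉ = 3, since 19 × 2 = 38 < 48.
Taking 9 copies of 2 and 10 copies of 3 gives exactly 48, so 3 is attained.

3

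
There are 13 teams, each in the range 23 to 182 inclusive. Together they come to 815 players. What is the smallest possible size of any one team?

Minimizing one value means maximizing the remaining 12.
The other 12 can take up 12 × 182 = 2184 ≥ 815 − 23, so one team can sit at its floor of 23.
Achievable: one at 23 and the other 12 totalling 792, which fits since 12 × 23 ≤ 792 ≤ 12 × 182.

23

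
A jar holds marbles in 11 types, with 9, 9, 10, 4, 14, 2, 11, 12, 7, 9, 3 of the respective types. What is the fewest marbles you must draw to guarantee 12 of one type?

87

In the worst case you take as many as possible of each type without reaching 12: 9 + 9 + 10 + 4 + 11 + 2 + 11 + 11 + 7 + 9 + 3 = 86.
The next one must give 12 of some type, so 86 + 1 = 87.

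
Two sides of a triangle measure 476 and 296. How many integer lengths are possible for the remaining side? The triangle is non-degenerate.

The triangle inequality gives |476 − 296| < c < 476 + 296, i.e. 180 < c < 772.
So c can be any integer from 181 to 771: 591 values.

591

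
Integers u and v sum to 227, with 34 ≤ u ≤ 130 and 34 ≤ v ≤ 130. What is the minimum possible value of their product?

For a fixed sum, uv is smallest when u and v are as far apart as possible.
At the endpoint u = 97, v = 227 − 97 = 130, so uv = 97 × 130 = 12610.

12610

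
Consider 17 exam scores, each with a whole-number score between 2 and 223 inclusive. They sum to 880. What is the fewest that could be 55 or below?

2

If only k of them are at most 55, the other 17 − k are at least 56, so the total is at least (17 − k)·56 + k·2.
This is ≤ 880, so (17 − k)·56 + 2k ≤ 880, which gives k ≥ 2.
Exactly 2 works: 2 values at 2 and 15 at 56 total 844; raise one of the low values by 36 (still ≤ 55) to hit 880.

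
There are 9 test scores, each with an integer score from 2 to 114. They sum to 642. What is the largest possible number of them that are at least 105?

With k values at 105 or above and the rest at least 2, the sum is at least 18 + 103k.
Since the sum is 642, we need 103k ≤ 624, i.e. k ≤ 6.
k = 6 is achieved by 6 values at 105 and 3 at 2, total 636; add 6 to one value (staying below 105) to reach 642.

6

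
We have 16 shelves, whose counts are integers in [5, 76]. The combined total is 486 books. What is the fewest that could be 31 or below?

Let j be the number exceeding 31. Then the total is ≥ 32·j + 5·(16 − j) = 80 + 27j.
So 27j ≤ 406 and j ≤ 15; hence at least 16 − 15 = 1 are ≤ 31.
Exactly 1 works: 1 value at 5 and 15 at 32 total 485; raise one of the low values by 1 (still ≤ 31) to hit 486.

1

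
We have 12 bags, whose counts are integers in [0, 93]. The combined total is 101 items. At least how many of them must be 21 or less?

Let j be the number exceeding 21. Then the total is ≥ 22·j + 0·(12 − j) = 0 + 22j.
So 22j ≤ 101 and j ≤ 4; hence at least 12 − 4 = 8 are ≤ 21.
Exactly 8 works: 8 values at 0 and 4 at 22 total 88; raise one of the low values by 13 (still ≤ 21) to hit 101.

8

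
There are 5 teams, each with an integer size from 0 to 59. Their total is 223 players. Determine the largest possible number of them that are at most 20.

Suppose k of them are at most 20. Those contribute at most 20 each and the rest at most 59 each.
So the total is at most 20k + 59(5 − k) = 295 − 39k. This must still be ≥ 223, so k ≤ 1.
k = 1 is achieved by 1 value at 20 and 4 at 59, total 256; lower one of the 59's by 33 (still > 20) to reach 223.

1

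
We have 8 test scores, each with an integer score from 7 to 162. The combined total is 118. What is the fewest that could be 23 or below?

Each value above 23 is at least 24, contributing at least 24 − 7 = 17 above the floor 7.
The sum exceeds the floor total 56 by 62, so at most ⌊62/17⌋ = 3 exceed 23, and at least 5 are ≤ 23.
Exactly 5 works: 5 values at 7 and 3 at 24 total 107; raise one of the low values by 11 (still ≤ 23) to hit 118.

5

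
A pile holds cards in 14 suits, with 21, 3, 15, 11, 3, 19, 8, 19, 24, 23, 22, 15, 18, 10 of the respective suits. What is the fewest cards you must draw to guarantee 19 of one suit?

192

In the worst case you take as many as possible of each suit without reaching 19: 18 + 3 + 15 + 11 + 3 + 18 + 8 + 18 + 18 + 18 + 18 + 15 + 18 + 10 = 191.
The next one must give 19 of some suit, so 191 + 1 = 192.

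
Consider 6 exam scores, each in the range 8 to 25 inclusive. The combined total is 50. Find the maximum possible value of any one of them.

10

To make one score as large as possible, make the other 5 as small as possible.
The other 5 contribute at least 5 × 8 = 40, leaving at most 50 − 40 = 10.
Since 10 ≤ 25, this is achievable: one at 10 and 5 at 8.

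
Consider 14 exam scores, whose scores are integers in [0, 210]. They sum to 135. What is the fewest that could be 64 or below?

Let j be the number exceeding 64. Then the total is ≥ 65·j + 0·(14 − j) = 0 + 65j.
So 65j ≤ 135 and j ≤ 2; hence at least 14 − 2 = 12 are ≤ 64.
Exactly 12 works: 12 values at 0 and 2 at 65 total 130; raise one of the low values by 5 (still ≤ 64) to hit 135.

12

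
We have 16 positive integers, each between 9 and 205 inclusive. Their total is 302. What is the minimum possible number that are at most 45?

If only k of them are at most 45, the other 16 − k are at least 46, so the total is at least (16 − k)·46 + k·9.
This is ≤ 302, so (16 − k)·46 + 9k ≤ 302, which gives k ≥ 12.
Exactly 12 works: 12 values at 9 and 4 at 46 total 292; raise one of the low values by 10 (still ≤ 45) to hit 302.

12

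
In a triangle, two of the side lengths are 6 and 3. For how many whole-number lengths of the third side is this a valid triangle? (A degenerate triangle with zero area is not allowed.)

The triangle inequality gives |6 − 3| < c < 6 + 3, i.e. 3 < c < 9.
So c can be any integer from 4 to 8: 5 values.

5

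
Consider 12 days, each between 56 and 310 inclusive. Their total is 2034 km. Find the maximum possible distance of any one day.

To make one day as large as possible, make the other 11 as small as possible.
The other 11 contribute at least 11 × 56 = 616, leaving at most 2034 − 616 = 1418.
But each day is capped at 310, so the maximum is 310.
Achievable: one at 310 and the other 11 totalling 1724, which fits since 11 × 56 ≤ 1724 ≤ 11 × 310.

310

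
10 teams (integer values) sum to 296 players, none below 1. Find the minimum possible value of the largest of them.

The average is 296/10 > 29, so not all 10 can be 29 or less; the largest is ≥ 30.
Taking 4 copies of 29 and 6 copies of 30 gives exactly 296, so 30 is attained.

30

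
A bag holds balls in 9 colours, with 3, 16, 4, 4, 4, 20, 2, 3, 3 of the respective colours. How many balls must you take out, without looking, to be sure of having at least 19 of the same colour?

In the worst case you take as many as possible of each colour without reaching 19: 3 + 16 + 4 + 4 + 4 + 18 + 2 + 3 + 3 = 57.
The next one must give 19 of some colour, so 57 + 1 = 58.

58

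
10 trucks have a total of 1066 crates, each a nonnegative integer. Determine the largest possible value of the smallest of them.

If every one of the 10 were at least 107, the total would be at least 10 × 107 = 1070 > 1066.
Equality holds with 4 values of 106 and 6 values of 107.

106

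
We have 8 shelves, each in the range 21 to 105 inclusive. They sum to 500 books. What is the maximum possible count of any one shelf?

To make one shelf as large as possible, make the other 7 as small as possible.
The other 7 contribute at least 7 × 21 = 147, leaving at most 500 − 147 = 353.
But each shelf is capped at 105, so the maximum is 105.
Achievable: one at 105 and the other 7 totalling 395, which fits since 7 × 21 ≤ 395 ≤ 7 × 105.

105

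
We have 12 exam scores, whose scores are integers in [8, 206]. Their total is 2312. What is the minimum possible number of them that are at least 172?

If only k of them are at least 172, the other 12 − k are at most 171, so the total is at most k·206 + (12 − k)·171.
This must reach 2312, so k·206 + (12 − k)·171 ≥ 2312, giving k ≥ 8.
Exactly 8 works: 8 values at 206 and 4 at 171 total 2332; lower one of the high values by 20 (still ≥ 172) to hit 2312.

8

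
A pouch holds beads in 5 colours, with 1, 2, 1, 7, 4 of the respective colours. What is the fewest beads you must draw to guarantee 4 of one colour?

11

In the worst case you take as many as possible of each colour without reaching 4: 1 + 2 + 1 + 3 + 3 = 10.
The next one must give 4 of some colour, so 10 + 1 = 11.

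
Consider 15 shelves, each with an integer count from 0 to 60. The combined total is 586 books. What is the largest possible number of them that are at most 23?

8

Each value at 23 or below falls at least 60 − 23 = 37 short of the ceiling 60.
The ceiling total is 15 × 60 = 900, and we need 586, so at most ⌊(900 − 586)/37⌋ = 8 can be that low.
k = 8 is achieved by 8 values at 23 and 7 at 60, total 604; lower one of the 60's by 18 (still > 23) to reach 586.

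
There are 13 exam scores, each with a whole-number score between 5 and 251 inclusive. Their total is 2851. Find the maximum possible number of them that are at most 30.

Suppose k of them are at most 30. Those contribute at most 30 each and the rest at most 251 each.
So the total is at most 30k + 251(13 − k) = 3263 − 221k. This must still be ≥ 2851, so k ≤ 1.
k = 1 is achieved by 1 value at 30 and 12 at 251, total 3042; lower one of the 251's by 191 (still > 30) to reach 2851.

1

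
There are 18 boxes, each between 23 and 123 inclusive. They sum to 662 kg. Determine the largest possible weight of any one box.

123

Maximizing one value means minimizing the remaining 17.
The other 17 contribute at least 17 × 23 = 391, leaving at most 662 − 391 = 271.
But each box is capped at 123, so the maximum is 123.
Achievable: one at 123 and the other 17 totalling 539, which fits since 17 × 23 ≤ 539 ≤ 17 × 123.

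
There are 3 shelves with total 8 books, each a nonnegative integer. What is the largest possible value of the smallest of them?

2

If every one of the 3 were at least 3, the total would be at least 3 × 3 = 9 > 8.
Achievable: 1 of them at 2 and 2 at 3 total 8.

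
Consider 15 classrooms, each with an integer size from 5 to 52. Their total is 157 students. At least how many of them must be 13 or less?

6

Each value above 13 is at least 14, contributing at least 14 − 5 = 9 above the floor 5.
The sum exceeds the floor total 75 by 82, so at most ⌊82/9⌋ = 9 exceed 13, and at least 6 are ≤ 13.
Exactly 6 works: 6 values at 5 and 9 at 14 total 156; raise one of the low values by 1 (still ≤ 13) to hit 157.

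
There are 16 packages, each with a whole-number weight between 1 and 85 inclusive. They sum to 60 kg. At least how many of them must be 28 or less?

15

Let j be the number exceeding 28. Then the total is ≥ 29·j + 1·(16 − j) = 16 + 28j.
So 28j ≤ 44 and j ≤ 1; hence at least 16 − 1 = 15 are ≤ 28.
Exactly 15 works: 15 values at 1 and 1 at 29 total 44; raise one of the low values by 16 (still ≤ 28) to hit 60.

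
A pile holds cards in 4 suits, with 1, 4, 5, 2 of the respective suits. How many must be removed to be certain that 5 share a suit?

12

In the worst case you take as many as possible of each suit without reaching 5: 1 + 4 + 4 + 2 = 11.
The next one must give 5 of some suit, so 11 + 1 = 12.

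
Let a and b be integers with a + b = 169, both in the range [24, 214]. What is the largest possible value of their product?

For a fixed sum, the product ab is largest when a and b are as close as possible.
Taking a = 84 and b = 85 (both in [24, 214]) gives ab = 7140.

7140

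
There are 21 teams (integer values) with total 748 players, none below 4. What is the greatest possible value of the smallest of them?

The average is 748/21 < 36, so some value is ≤ 35.
Taking 8 copies of 35 and 13 copies of 36 gives exactly 748, so 35 is attained.

35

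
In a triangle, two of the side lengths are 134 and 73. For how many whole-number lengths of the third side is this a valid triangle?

The triangle inequality gives |134 − 73| < c < 134 + 73, i.e. 61 < c < 207.
So c can be any integer from 62 to 206: 145 values.

145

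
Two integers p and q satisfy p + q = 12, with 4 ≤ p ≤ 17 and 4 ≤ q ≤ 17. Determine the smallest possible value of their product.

pq = p(12 − p) is concave in p, so over [4, 8] it is minimized at an endpoint.
The extreme feasible split is p = 4, q = 8, giving pq = 32.

32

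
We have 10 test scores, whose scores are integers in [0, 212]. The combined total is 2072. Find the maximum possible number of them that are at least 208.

Suppose k of them are at least 208. Those contribute at least 208 each and the other 10 − k at least 0 each.
So the total is at least 208k + 0(10 − k) = 0 + 208k. This must be ≤ 2072, giving k ≤ 9.
k = 9 is achieved by 9 values at 208 and 1 at 0, total 1872; add 200 to one value (staying below 208) to reach 2072.

9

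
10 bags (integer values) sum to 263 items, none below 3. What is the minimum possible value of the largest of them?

27

If every one of the 10 were at most 26, the total would be at most 10 × 26 = 260 < 263.
Achievable: 3 of them at 27 and 7 at 26 total 263.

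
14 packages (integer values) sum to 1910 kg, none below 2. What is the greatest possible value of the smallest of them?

136

The average is 1910/14 < 137, so some value is ≤ 136.
Equality holds with 8 values of 136 and 6 values of 137.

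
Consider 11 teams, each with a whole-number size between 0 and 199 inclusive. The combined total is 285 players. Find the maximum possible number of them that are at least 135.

With k values at 135 or above and the rest at least 0, the sum is at least 0 + 135k.
Since the sum is 285, we need 135k ≤ 285, i.e. k ≤ 2.
k = 2 is achieved by 2 values at 135 and 9 at 0, total 270; add 15 to one value (staying below 135) to reach 285.

2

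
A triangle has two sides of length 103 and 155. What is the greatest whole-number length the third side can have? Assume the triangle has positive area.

The third side must be less than 103 + 155 = 258.
The largest integer below 258 is 257.

257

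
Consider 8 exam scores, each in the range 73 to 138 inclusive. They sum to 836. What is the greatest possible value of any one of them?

Maximizing one value means minimizing the remaining 7.
The other 7 contribute at least 7 × 73 = 511, leaving at most 836 − 511 = 325.
But each score is capped at 138, so the maximum is 138.
Achievable: one at 138 and the other 7 totalling 698, which fits since 7 × 73 ≤ 698 ≤ 7 × 138.

138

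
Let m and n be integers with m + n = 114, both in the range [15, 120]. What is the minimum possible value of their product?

1485

mn = m(114 − m) is concave in m, so over [15, 99] it is minimized at an endpoint.
At the endpoint m = 15, n = 114 − 15 = 99, so mn = 15 × 99 = 1485.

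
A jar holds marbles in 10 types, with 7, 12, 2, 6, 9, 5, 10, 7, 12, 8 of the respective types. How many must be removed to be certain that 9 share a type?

68

In the worst case you take as many as possible of each type without reaching 9: 7 + 8 + 2 + 6 + 8 + 5 + 8 + 7 + 8 + 8 = 67.
The next one must give 9 of some type, so 67 + 1 = 68.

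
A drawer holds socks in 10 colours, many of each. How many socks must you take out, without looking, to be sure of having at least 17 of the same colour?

In the worst case you draw 16 of each of the 10 colours: 10 × 16 = 160.
One more forces 17 of some colour, so 160 + 1 = 161.

161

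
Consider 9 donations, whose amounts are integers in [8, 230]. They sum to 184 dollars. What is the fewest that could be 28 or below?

4

Each value above 28 is at least 29, contributing at least 29 − 8 = 21 above the floor 8.
The sum exceeds the floor total 72 by 112, so at most ⌊112/21⌋ = 5 exceed 28, and at least 4 are ≤ 28.
Exactly 4 works: 4 values at 8 and 5 at 29 total 177; raise one of the low values by 7 (still ≤ 28) to hit 184.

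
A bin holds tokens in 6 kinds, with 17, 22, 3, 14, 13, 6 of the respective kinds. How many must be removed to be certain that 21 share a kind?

In the worst case you take as many as possible of each kind without reaching 21: 17 + 20 + 3 + 14 + 13 + 6 = 73.
The next one must give 21 of some kind, so 73 + 1 = 74.

74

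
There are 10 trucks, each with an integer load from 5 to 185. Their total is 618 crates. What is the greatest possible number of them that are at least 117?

5

Suppose k of them are at least 117. Those contribute at least 117 each and the other 10 − k at least 5 each.
So the total is at least 117k + 5(10 − k) = 50 + 112k. This must be ≤ 618, giving k ≤ 5.
k = 5 is achieved by 5 values at 117 and 5 at 5, total 610; add 8 to one value (staying below 117) to reach 618.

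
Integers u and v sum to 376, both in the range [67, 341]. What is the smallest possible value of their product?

For a fixed sum, uv is smallest when u and v are as far apart as possible.
At the endpoint u = 67, v = 376 − 67 = 309, so uv = 67 × 309 = 20703.

20703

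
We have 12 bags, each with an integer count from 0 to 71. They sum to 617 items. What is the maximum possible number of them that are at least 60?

Suppose k of them are at least 60. Those contribute at least 60 each and the other 12 − k at least 0 each.
So the total is at least 60k + 0(12 − k) = 0 + 60k. This must be ≤ 617, giving k ≤ 10.
k = 10 is achieved by 10 values at 60 and 2 at 0, total 600; add 17 to one value (staying below 60) to reach 617.

10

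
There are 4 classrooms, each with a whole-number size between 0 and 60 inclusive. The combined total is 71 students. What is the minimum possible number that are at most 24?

2

Each value above 24 is at least 25, contributing at least 25 − 0 = 25 above the floor 0.
The sum exceeds the floor total 0 by 71, so at most ⌊71/25⌋ = 2 exceed 24, and at least 2 are ≤ 24.
Exactly 2 works: 2 values at 0 and 2 at 25 total 50; raise one of the low values by 21 (still ≤ 24) to hit 71.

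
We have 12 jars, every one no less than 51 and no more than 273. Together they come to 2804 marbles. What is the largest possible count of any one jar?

273

To make one jar as large as possible, make the other 11 as small as possible.
The other 11 contribute at least 11 × 51 = 561, leaving at most 2804 − 561 = 2243.
But each jar is capped at 273, so the maximum is 273.
Achievable: one at 273 and the other 11 totalling 2531, which fits since 11 × 51 ≤ 2531 ≤ 11 × 273.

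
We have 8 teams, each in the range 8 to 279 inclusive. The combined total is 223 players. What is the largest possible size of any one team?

Maximizing one value means minimizing the remaining 7.
The other 7 contribute at least 7 × 8 = 56, leaving at most 223 − 56 = 167.
Since 167 ≤ 279, this is achievable: one at 167 and 7 at 8.

167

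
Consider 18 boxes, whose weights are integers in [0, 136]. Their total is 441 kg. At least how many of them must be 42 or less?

8

Each value above 42 is at least 43, contributing at least 43 − 0 = 43 above the floor 0.
The sum exceeds the floor total 0 by 441, so at most ⌊441/43⌋ = 10 exceed 42, and at least 8 are ≤ 42.
Exactly 8 works: 8 values at 0 and 10 at 43 total 430; raise one of the low values by 11 (still ≤ 42) to hit 441.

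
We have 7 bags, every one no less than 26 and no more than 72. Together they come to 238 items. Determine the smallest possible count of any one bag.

26

To make one bag as small as possible, make the other 6 as large as possible.
The other 6 can take up 6 × 72 = 432 ≥ 238 − 26, so one bag can sit at its floor of 26.
Achievable: one at 26 and the other 6 totalling 212, which fits since 6 × 26 ≤ 212 ≤ 6 × 72.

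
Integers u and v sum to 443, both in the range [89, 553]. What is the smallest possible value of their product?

31506

uv = u(443 − u) is concave in u, so over [89, 354] it is minimized at an endpoint.
The extreme feasible split is u = 89, v = 354, giving uv = 31506.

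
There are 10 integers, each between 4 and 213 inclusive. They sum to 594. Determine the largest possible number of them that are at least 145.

3

With k values at 145 or above and the rest at least 4, the sum is at least 40 + 141k.
Since the sum is 594, we need 141k ≤ 554, i.e. k ≤ 3.
k = 3 is achieved by 3 values at 145 and 7 at 4, total 463; add 131 to one value (staying below 145) to reach 594.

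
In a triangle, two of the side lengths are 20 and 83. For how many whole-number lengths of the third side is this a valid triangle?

The triangle inequality gives |20 − 83| < c < 20 + 83, i.e. 63 < c < 103.
So c can be any integer from 64 to 102: 39 values.

39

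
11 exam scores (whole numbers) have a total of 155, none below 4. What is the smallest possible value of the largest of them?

Some value must be at least ⌈155/11⌉ = 15, since 11 × 14 = 154 < 155.
Achievable: 1 of them at 15 and 10 at 14 total 155.

15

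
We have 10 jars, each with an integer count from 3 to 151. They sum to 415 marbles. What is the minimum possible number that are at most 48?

If only k of them are at most 48, the other 10 − k are at least 49, so the total is at least (10 − k)·49 + k·3.
This is ≤ 415, so (10 − k)·49 + 3k ≤ 415, which gives k ≥ 2.
Exactly 2 works: 2 values at 3 and 8 at 49 total 398; raise one of the low values by 17 (still ≤ 48) to hit 415.

2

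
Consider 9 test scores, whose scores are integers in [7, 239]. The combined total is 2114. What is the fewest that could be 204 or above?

8

Each value short of 204 is at most 203, costing at least 239 − 203 = 36 against the maximum total of 2151.
We can afford to lose at most 2151 − 2114 = 37, so at most ⌊37/36⌋ = 1 fall short, and at least 8 are ≥ 204.
Exactly 8 works: 8 values at 239 and 1 at 203 total 2115; lower one of the high values by 1 (still ≥ 204) to hit 2114.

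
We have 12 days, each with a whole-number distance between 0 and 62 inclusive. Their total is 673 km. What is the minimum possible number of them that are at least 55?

4

Each value short of 55 is at most 54, costing at least 62 − 54 = 8 against the maximum total of 744.
We can afford to lose at most 744 − 673 = 71, so at most ⌊71/8⌋ = 8 fall short, and at least 4 are ≥ 55.
Exactly 4 works: 4 values at 62 and 8 at 54 total 680; lower one of the high values by 7 (still ≥ 55) to hit 673.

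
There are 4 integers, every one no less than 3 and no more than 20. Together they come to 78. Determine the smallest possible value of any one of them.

To make one integer as small as possible, make the other 3 as large as possible.
The other 3 contribute at most 3 × 20 = 60, leaving at least 78 − 60 = 18.
Since 18 ≥ 3, this is achievable: one at 18 and 3 at 20.

18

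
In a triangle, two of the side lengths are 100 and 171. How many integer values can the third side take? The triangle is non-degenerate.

199

The triangle inequality gives |100 − 171| < c < 100 + 171, i.e. 71 < c < 271.
So c can be any integer from 72 to 270: 199 values.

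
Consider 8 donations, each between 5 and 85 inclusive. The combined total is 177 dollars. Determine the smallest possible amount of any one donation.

To make one donation as small as possible, make the other 7 as large as possible.
The other 7 can take up 7 × 85 = 595 ≥ 177 − 5, so one donation can sit at its floor of 5.
Achievable: one at 5 and the other 7 totalling 172, which fits since 7 × 5 ≤ 172 ≤ 7 × 85.

5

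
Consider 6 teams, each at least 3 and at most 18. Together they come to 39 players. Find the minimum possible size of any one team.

Minimizing one value means maximizing the remaining 5.
The other 5 can take up 5 × 18 = 90 ≥ 39 − 3, so one team can sit at its floor of 3.
Achievable: one at 3 and the other 5 totalling 36, which fits since 5 × 3 ≤ 36 ≤ 5 × 18.

3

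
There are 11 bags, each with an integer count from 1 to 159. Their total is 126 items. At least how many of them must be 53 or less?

Each value above 53 is at least 54, contributing at least 54 − 1 = 53 above the floor 1.
The sum exceeds the floor total 11 by 115, so at most ⌊115/53⌋ = 2 exceed 53, and at least 9 are ≤ 53.
Exactly 9 works: 9 values at 1 and 2 at 54 total 117; raise one of the low values by 9 (still ≤ 53) to hit 126.

9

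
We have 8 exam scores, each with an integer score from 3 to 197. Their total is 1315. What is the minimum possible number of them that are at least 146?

3

Each value short of 146 is at most 145, costing at least 197 − 145 = 52 against the maximum total of 1576.
We can afford to lose at most 1576 − 1315 = 261, so at most ⌊261/52⌋ = 5 fall short, and at least 3 are ≥ 146.
Exactly 3 works: 3 values at 197 and 5 at 145 total 1316; lower one of the high values by 1 (still ≥ 146) to hit 1315.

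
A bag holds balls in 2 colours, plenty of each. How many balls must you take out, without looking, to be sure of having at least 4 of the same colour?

In the worst case you draw 3 of each of the 2 colours: 2 × 3 = 6.
One more forces 4 of some colour, so 6 + 1 = 7.

7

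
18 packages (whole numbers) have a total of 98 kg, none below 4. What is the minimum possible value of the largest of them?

The 18 values sum to 98, so their maximum is at least ⌈98/18⌉ = 6.
Achievable: 8 of them at 6 and 10 at 5 total 98.

6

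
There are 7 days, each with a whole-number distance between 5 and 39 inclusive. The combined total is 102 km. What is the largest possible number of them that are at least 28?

Suppose k of them are at least 28. Those contribute at least 28 each and the other 7 − k at least 5 each.
So the total is at least 28k + 5(7 − k) = 35 + 23k. This must be ≤ 102, giving k ≤ 2.
k = 2 is achieved by 2 values at 28 and 5 at 5, total 81; add 21 to one value (staying below 28) to reach 102.

2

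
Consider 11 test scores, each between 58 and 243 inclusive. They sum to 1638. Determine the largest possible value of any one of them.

To make one score as large as possible, make the other 10 as small as possible.
The other 10 contribute at least 10 × 58 = 580, leaving at most 1638 − 580 = 1058.
But each score is capped at 243, so the maximum is 243.
Achievable: one at 243 and the other 10 totalling 1395, which fits since 10 × 58 ≤ 1395 ≤ 10 × 243.

243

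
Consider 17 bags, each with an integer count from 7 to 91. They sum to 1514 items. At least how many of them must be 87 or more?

11

Each value short of 87 is at most 86, costing at least 91 − 86 = 5 against the maximum total of 1547.
We can afford to lose at most 1547 − 1514 = 33, so at most ⌊33/5⌋ = 6 fall short, and at least 11 are ≥ 87.
Exactly 11 works: 11 values at 91 and 6 at 86 total 1517; lower one of the high values by 3 (still ≥ 87) to hit 1514.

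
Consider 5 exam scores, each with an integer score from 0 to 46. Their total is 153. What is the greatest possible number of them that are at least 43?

Suppose k of them are at least 43. Those contribute at least 43 each and the other 5 − k at least 0 each.
So the total is at least 43k + 0(5 − k) = 0 + 43k. This must be ≤ 153, giving k ≤ 3.
k = 3 is achieved by 3 values at 43 and 2 at 0, total 129; add 24 to one value (staying below 43) to reach 153.

3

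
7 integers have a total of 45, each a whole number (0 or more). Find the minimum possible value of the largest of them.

7

The 7 values sum to 45, so their maximum is at least ⌈45/7⌉ = 7.
Achievable: 3 of them at 7 and 4 at 6 total 45.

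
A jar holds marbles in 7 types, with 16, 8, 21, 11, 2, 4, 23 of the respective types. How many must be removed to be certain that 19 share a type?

In the worst case you take as many as possible of each type without reaching 19: 16 + 8 + 18 + 11 + 2 + 4 + 18 = 77.
The next one must give 19 of some type, so 77 + 1 = 78.

78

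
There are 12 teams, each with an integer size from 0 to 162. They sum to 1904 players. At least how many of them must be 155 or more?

Suppose at most 12 − j of them reach 155; then j values are ≤ 154 and the rest ≤ 162.
The total is then ≤ 154·j + 162·(12 − j) = 1944 − 8j. For this to be ≥ 1904 we need j ≤ 5, so at least 12 − 5 = 7 must reach 155.
Exactly 7 works: 7 values at 162 and 5 at 154 total 1904.

7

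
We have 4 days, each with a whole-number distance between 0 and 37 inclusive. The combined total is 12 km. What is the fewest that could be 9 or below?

3

Let j be the number exceeding 9. Then the total is ≥ 10·j + 0·(4 − j) = 0 + 10j.
So 10j ≤ 12 and j ≤ 1; hence at least 4 − 1 = 3 are ≤ 9.
Exactly 3 works: 3 values at 0 and 1 at 10 total 10; raise one of the low values by 2 (still ≤ 9) to hit 12.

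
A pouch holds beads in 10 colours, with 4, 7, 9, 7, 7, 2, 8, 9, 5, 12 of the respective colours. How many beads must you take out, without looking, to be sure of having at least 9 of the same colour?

In the worst case you take as many as possible of each colour without reaching 9: 4 + 7 + 8 + 7 + 7 + 2 + 8 + 8 + 5 + 8 = 64.
The next one must give 9 of some colour, so 64 + 1 = 65.

65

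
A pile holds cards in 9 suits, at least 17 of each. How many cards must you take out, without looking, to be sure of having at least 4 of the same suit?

28

In the worst case you draw 3 of each of the 9 suits: 9 × 3 = 27.
One more forces 4 of some suit, so 27 + 1 = 28.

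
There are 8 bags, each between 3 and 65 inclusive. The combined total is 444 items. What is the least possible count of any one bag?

Minimizing one value means maximizing the remaining 7.
The other 7 can take up 7 × 65 = 455 ≥ 444 − 3, so one bag can sit at its floor of 3.
Achievable: one at 3 and the other 7 totalling 441, which fits since 7 × 3 ≤ 441 ≤ 7 × 65.

3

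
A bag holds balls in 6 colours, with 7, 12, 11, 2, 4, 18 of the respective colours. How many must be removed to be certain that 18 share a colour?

In the worst case you take as many as possible of each colour without reaching 18: 7 + 12 + 11 + 2 + 4 + 17 = 53.
The next one must give 18 of some colour, so 53 + 1 = 54.

54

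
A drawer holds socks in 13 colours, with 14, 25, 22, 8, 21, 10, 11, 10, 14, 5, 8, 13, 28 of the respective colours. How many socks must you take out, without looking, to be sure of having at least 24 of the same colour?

183

In the worst case you take as many as possible of each colour without reaching 24: 14 + 23 + 22 + 8 + 21 + 10 + 11 + 10 + 14 + 5 + 8 + 13 + 23 = 182.
The next one must give 24 of some colour, so 182 + 1 = 183.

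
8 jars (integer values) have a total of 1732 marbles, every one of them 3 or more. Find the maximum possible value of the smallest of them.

216

The 8 values sum to 1732, so their minimum is at most ⌊1732/8⌋ = 216.
Achievable: 4 of them at 216 and 4 at 217 total 1732.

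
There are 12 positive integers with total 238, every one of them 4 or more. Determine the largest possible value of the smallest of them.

19

The 12 values sum to 238, so their minimum is at most ⌊238/12⌋ = 19.
Equality holds with 2 values of 19 and 10 values of 20.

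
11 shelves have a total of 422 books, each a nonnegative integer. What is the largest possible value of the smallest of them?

If every one of the 11 were at least 39, the total would be at least 11 × 39 = 429 > 422.
Achievable: 7 of them at 38 and 4 at 39 total 422.

38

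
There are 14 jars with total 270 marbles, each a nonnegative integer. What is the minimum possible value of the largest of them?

If every one of the 14 were at most 19, the total would be at most 14 × 19 = 266 < 270.
Achievable: 4 of them at 20 and 10 at 19 total 270.

20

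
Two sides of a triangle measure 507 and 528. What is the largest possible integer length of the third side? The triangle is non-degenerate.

1034

The third side must be less than 507 + 528 = 1035.
The largest integer below 1035 is 1034.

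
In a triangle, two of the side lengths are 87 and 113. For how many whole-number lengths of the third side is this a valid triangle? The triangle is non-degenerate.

The triangle inequality gives |87 − 113| < c < 87 + 113, i.e. 26 < c < 200.
So c can be any integer from 27 to 199: 173 values.

173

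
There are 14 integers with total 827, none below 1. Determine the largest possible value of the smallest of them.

59

The 14 values sum to 827, so their minimum is at most ⌊827/14⌋ = 59.
Achievable: 13 of them at 59 and 1 at 60 total 827.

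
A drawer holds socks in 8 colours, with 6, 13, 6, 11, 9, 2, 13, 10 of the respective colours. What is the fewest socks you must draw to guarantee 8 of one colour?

50

In the worst case you take as many as possible of each colour without reaching 8: 6 + 7 + 6 + 7 + 7 + 2 + 7 + 7 = 49.
The next one must give 8 of some colour, so 49 + 1 = 50.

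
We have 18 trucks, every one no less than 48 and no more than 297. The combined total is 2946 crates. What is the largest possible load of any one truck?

Maximizing one value means minimizing the remaining 17.
The other 17 contribute at least 17 × 48 = 816, leaving at most 2946 − 816 = 2130.
But each truck is capped at 297, so the maximum is 297.
Achievable: one at 297 and the other 17 totalling 2649, which fits since 17 × 48 ≤ 2649 ≤ 17 × 297.

297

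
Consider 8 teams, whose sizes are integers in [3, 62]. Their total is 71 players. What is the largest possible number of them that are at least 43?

1

If k of the values are ≥ 43, the total is ≥ 43k + 3(8 − k).
Setting 43k + 3(8 − k) ≤ 71 gives 40k ≤ 47, so k ≤ 1.
k = 1 is achieved by 1 value at 43 and 7 at 3, total 64; add 7 to one value (staying below 43) to reach 71.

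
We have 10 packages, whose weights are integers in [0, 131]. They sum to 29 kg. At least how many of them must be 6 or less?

6

Let j be the number exceeding 6. Then the total is ≥ 7·j + 0·(10 − j) = 0 + 7j.
So 7j ≤ 29 and j ≤ 4; hence at least 10 − 4 = 6 are ≤ 6.
Exactly 6 works: 6 values at 0 and 4 at 7 total 28; raise one of the low values by 1 (still ≤ 6) to hit 29.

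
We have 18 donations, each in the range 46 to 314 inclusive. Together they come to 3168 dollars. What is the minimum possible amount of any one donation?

46

Minimizing one value means maximizing the remaining 17.
The other 17 can take up 17 × 314 = 5338 ≥ 3168 − 46, so one donation can sit at its floor of 46.
Achievable: one at 46 and the other 17 totalling 3122, which fits since 17 × 46 ≤ 3122 ≤ 17 × 314.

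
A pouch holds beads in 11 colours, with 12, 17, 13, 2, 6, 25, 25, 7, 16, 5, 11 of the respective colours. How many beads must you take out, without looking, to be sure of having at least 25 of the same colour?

In the worst case you take as many as possible of each colour without reaching 25: 12 + 17 + 13 + 2 + 6 + 24 + 24 + 7 + 16 + 5 + 11 = 137.
The next one must give 25 of some colour, so 137 + 1 = 138.

138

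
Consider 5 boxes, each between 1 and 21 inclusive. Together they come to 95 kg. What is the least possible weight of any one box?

11

Minimizing one value means maximizing the remaining 4.
The other 4 contribute at most 4 × 21 = 84, leaving at least 95 − 84 = 11.
Since 11 ≥ 1, this is achievable: one at 11 and 4 at 21.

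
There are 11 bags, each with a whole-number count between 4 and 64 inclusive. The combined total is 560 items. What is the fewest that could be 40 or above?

Suppose at most 11 − j of them reach 40; then j values are ≤ 39 and the rest ≤ 64.
The total is then ≤ 39·j + 64·(11 − j) = 704 − 25j. For this to be ≥ 560 we need j ≤ 5, so at least 11 − 5 = 6 must reach 40.
Exactly 6 works: 6 values at 64 and 5 at 39 total 579; lower one of the high values by 19 (still ≥ 40) to hit 560.

6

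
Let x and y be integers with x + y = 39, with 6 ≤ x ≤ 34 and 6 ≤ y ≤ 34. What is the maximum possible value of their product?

380

With x + y fixed, xy peaks when the two are closest together.
Taking x = 19 and y = 20 (both in [6, 34]) gives xy = 380.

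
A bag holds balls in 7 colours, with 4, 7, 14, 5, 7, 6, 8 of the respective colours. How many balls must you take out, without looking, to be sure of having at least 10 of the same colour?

47

In the worst case you take as many as possible of each colour without reaching 10: 4 + 7 + 9 + 5 + 7 + 6 + 8 = 46.
The next one must give 10 of some colour, so 46 + 1 = 47.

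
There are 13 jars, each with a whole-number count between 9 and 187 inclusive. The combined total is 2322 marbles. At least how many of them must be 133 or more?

12

If only k of them are at least 133, the other 13 − k are at most 132, so the total is at most k·187 + (13 − k)·132.
This must reach 2322, so k·187 + (13 − k)·132 ≥ 2322, giving k ≥ 12.
Exactly 12 works: 12 values at 187 and 1 at 132 total 2376; lower one of the high values by 54 (still ≥ 133) to hit 2322.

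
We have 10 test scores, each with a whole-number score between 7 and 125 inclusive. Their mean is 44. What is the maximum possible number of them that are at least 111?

The total is 10 × 44 = 440.
Suppose k of them are at least 111. Those contribute at least 111 each and the other 10 − k at least 7 each.
So the total is at least 111k + 7(10 − k) = 70 + 104k. This must be ≤ 440, giving k ≤ 3.
k = 3 is achieved by 3 values at 111 and 7 at 7, total 382; add 58 to one value (staying below 111) to reach 440.

3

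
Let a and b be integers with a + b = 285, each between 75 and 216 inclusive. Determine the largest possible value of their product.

20306

For a fixed sum, the product ab is largest when a and b are as close as possible.
Taking a = 142 and b = 143 (both in [75, 216]) gives ab = 20306.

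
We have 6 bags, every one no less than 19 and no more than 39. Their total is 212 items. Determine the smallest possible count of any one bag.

19

To make one bag as small as possible, make the other 5 as large as possible.
The other 5 can take up 5 × 39 = 195 ≥ 212 − 19, so one bag can sit at its floor of 19.
Achievable: one at 19 and the other 5 totalling 193, which fits since 5 × 19 ≤ 193 ≤ 5 × 39.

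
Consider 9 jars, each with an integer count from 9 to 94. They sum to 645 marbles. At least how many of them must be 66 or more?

If only k of them are at least 66, the other 9 − k are at most 65, so the total is at most k·94 + (9 − k)·65.
This must reach 645, so k·94 + (9 − k)·65 ≥ 645, giving k ≥ 3.
Exactly 3 works: 3 values at 94 and 6 at 65 total 672; lower one of the high values by 27 (still ≥ 66) to hit 645.

3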